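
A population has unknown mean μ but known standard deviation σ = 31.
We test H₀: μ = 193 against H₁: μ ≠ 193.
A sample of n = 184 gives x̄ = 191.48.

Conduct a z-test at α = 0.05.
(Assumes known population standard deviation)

Answer: z = -0.6651, fail to reject H₀

Derivation:
Standard error: SE = σ/√n = 31/√184 = 2.2854
z-statistic: z = (x̄ - μ₀)/SE = (191.48 - 193)/2.2854 = -0.6651
Critical value: ±1.960
p-value = 0.5060
Decision: fail to reject H₀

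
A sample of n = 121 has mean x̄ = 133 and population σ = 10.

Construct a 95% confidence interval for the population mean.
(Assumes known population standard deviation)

Confidence level: 95%, α = 0.05
z_0.025 = 1.960
SE = σ/√n = 10/√121 = 0.9091
Margin of error = 1.960 × 0.9091 = 1.7818
CI: x̄ ± margin = 133 ± 1.7818
CI: (131.2182, 134.7818)

Answer: (131.2182, 134.7818)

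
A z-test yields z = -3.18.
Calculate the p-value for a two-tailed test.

Answer: p-value ≈ 0.0015

Derivation:
For z = -3.18:
p = 2×P(Z > |-3.18|) = 2×(1 - Φ(3.18)) = 0.0015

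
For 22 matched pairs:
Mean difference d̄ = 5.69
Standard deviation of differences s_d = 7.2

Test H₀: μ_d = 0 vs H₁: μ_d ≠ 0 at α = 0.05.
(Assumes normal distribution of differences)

Answer: t = 3.7068, reject H₀

Derivation:
df = n - 1 = 21
SE = s_d/√n = 7.2/√22 = 1.5350
t = d̄/SE = 5.69/1.5350 = 3.7068
Critical value: t_{0.025,21} = ±2.080
p-value ≈ 0.0013
Decision: reject H₀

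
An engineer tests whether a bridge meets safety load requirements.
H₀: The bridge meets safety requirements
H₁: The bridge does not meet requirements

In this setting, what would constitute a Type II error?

Answer: Declaring an unsafe bridge to be safe

Derivation:
Type I error: rejecting H₀ when it is actually true (false positive).
Type II error: failing to reject H₀ when H₁ is actually true (false negative).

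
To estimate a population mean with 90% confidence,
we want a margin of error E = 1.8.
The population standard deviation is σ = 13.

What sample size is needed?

Answer: n = 142

Derivation:
z_0.05 = 1.645
n = (z×σ/E)² = (1.645×13/1.8)²
n = 141.1476
Round up: n = 142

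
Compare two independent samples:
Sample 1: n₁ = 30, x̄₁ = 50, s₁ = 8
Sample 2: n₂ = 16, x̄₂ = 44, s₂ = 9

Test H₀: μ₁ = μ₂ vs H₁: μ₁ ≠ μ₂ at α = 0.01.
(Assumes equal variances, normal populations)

Answer: t = 2.3199, fail to reject H₀

Derivation:
Pooled variance: s²_p = [29×8² + 15×9²]/(44) = 69.7955
s_p = 8.3544
SE = s_p×√(1/n₁ + 1/n₂) = 8.3544×√(1/30 + 1/16) = 2.5863
t = (x̄₁ - x̄₂)/SE = (50 - 44)/2.5863 = 2.3199
df = 44, t-critical = ±2.692
Decision: fail to reject H₀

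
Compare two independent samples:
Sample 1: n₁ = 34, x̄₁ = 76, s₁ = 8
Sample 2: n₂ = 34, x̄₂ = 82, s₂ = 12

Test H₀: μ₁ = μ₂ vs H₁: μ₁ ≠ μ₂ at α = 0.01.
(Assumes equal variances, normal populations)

Pooled variance: s²_p = [33×8² + 33×12²]/(66) = 104.0000
s_p = 10.1980
SE = s_p×√(1/n₁ + 1/n₂) = 10.1980×√(1/34 + 1/34) = 2.4734
t = (x̄₁ - x̄₂)/SE = (76 - 82)/2.4734 = -2.4258
df = 66, t-critical = ±2.652
Decision: fail to reject H₀

Answer: t = -2.4258, fail to reject H₀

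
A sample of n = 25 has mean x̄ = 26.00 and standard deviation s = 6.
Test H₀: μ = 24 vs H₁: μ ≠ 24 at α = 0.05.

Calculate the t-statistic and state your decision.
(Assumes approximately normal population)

Answer: t = 1.6667, fail to reject H₀

Derivation:
df = n - 1 = 24
SE = s/√n = 6/√25 = 1.2000
t = (x̄ - μ₀)/SE = (26.00 - 24)/1.2000 = 1.6667
Critical value: t_{0.025,24} = ±2.064
p-value ≈ 0.1086
Decision: fail to reject H₀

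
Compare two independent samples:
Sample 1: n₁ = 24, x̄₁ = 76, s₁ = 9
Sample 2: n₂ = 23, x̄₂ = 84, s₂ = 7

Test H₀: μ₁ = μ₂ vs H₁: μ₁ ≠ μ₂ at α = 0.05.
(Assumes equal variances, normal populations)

Pooled variance: s²_p = [23×9² + 22×7²]/(45) = 65.3556
s_p = 8.0843
SE = s_p×√(1/n₁ + 1/n₂) = 8.0843×√(1/24 + 1/23) = 2.3590
t = (x̄₁ - x̄₂)/SE = (76 - 84)/2.3590 = -3.3913
df = 45, t-critical = ±2.014
Decision: reject H₀

Answer: t = -3.3913, reject H₀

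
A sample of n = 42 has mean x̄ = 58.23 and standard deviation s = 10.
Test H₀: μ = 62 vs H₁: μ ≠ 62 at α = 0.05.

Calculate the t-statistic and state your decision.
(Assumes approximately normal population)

df = n - 1 = 41
SE = s/√n = 10/√42 = 1.5430
t = (x̄ - μ₀)/SE = (58.23 - 62)/1.5430 = -2.4433
Critical value: t_{0.025,41} = ±2.020
p-value ≈ 0.0189
Decision: reject H₀

Answer: t = -2.4433, reject H₀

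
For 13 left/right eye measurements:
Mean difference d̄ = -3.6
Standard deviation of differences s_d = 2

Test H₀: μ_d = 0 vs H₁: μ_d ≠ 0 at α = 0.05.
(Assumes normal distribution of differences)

df = n - 1 = 12
SE = s_d/√n = 2/√13 = 0.5547
t = d̄/SE = -3.6/0.5547 = -6.4900
Critical value: t_{0.025,12} = ±2.179
p-value < 0.0001
Decision: reject H₀

Answer: t = -6.4900, reject H₀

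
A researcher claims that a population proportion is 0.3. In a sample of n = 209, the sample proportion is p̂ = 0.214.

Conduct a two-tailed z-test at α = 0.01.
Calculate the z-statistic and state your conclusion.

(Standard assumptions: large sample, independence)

H₀: p = 0.3, H₁: p ≠ 0.3
Standard error: SE = √(p₀(1-p₀)/n) = √(0.3×0.7/209) = 0.031698
z-statistic: z = (p̂ - p₀)/SE = (0.214 - 0.3)/0.031698 = -2.7131
Critical value: z_0.005 = ±2.576
p-value = 0.0067
Decision: reject H₀ at α = 0.01

Answer: z = -2.7131, reject H₀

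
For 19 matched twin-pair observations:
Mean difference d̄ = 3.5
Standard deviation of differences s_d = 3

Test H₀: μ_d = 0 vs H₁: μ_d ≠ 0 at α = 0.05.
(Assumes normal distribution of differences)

Answer: t = 5.0857, reject H₀

Derivation:
df = n - 1 = 18
SE = s_d/√n = 3/√19 = 0.6882
t = d̄/SE = 3.5/0.6882 = 5.0857
Critical value: t_{0.025,18} = ±2.101
p-value ≈ 0.0001
Decision: reject H₀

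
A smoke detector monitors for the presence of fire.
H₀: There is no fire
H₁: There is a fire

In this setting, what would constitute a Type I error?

Type I error (α): Rejecting H₀ when H₀ is true
Type II error (β): Failing to reject H₀ when H₁ is true

Answer: The alarm sounds when there is no fire (false alarm)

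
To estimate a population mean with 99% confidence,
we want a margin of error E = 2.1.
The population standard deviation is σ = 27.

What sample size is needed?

Answer: n = 1097

Derivation:
z_0.005 = 2.576
n = (z×σ/E)² = (2.576×27/2.1)²
n = 1096.9344
Round up: n = 1097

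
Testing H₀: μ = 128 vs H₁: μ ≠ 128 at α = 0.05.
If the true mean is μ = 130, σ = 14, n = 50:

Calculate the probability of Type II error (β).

Answer: β ≈ 0.8274

Derivation:
SE = σ/√n = 14/√50 = 1.9799
Critical values: μ₀ ± z_0.025×SE = 128 ± 1.960×1.9799
Acceptance region: (124.1194, 131.8806)
Under H₁ (μ = 130): z_high = (131.8806 - 130)/1.9799 = 0.9498, z_low = (124.1194 - 130)/1.9799 = -2.9702
β = P(not reject | H₁) = Φ(0.9498) - Φ(-2.9702) ≈ 0.8274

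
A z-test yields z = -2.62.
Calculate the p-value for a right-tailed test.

For z = -2.62:
p = P(Z > -2.62) = 1 - Φ(-2.62) = 0.9956

Answer: p-value ≈ 0.9956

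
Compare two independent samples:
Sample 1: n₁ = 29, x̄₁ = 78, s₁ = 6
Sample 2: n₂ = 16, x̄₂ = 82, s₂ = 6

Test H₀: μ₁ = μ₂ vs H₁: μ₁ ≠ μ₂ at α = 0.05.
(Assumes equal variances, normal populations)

Answer: t = -2.1408, reject H₀

Derivation:
Pooled variance: s²_p = [28×6² + 15×6²]/(43) = 36.0000
s_p = 6.0000
SE = s_p×√(1/n₁ + 1/n₂) = 6.0000×√(1/29 + 1/16) = 1.8685
t = (x̄₁ - x̄₂)/SE = (78 - 82)/1.8685 = -2.1408
df = 43, t-critical = ±2.017
Decision: reject H₀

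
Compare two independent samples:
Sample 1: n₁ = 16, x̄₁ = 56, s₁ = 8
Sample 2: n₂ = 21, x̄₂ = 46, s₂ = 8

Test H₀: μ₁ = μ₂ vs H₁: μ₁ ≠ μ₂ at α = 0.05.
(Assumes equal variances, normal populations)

Answer: t = 3.7669, reject H₀

Derivation:
Pooled variance: s²_p = [15×8² + 20×8²]/(35) = 64.0000
s_p = 8.0000
SE = s_p×√(1/n₁ + 1/n₂) = 8.0000×√(1/16 + 1/21) = 2.6547
t = (x̄₁ - x̄₂)/SE = (56 - 46)/2.6547 = 3.7669
df = 35, t-critical = ±2.030
Decision: reject H₀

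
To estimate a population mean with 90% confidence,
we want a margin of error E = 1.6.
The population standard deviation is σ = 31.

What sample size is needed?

z_0.05 = 1.645
n = (z×σ/E)² = (1.645×31/1.6)²
n = 1015.8164
Round up: n = 1016

Answer: n = 1016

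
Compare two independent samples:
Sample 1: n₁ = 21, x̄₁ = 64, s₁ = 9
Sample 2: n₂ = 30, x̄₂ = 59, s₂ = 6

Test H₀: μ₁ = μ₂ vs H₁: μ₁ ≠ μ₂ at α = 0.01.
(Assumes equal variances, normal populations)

Answer: t = 2.3833, fail to reject H₀

Derivation:
Pooled variance: s²_p = [20×9² + 29×6²]/(49) = 54.3673
s_p = 7.3734
SE = s_p×√(1/n₁ + 1/n₂) = 7.3734×√(1/21 + 1/30) = 2.0979
t = (x̄₁ - x̄₂)/SE = (64 - 59)/2.0979 = 2.3833
df = 49, t-critical = ±2.680
Decision: fail to reject H₀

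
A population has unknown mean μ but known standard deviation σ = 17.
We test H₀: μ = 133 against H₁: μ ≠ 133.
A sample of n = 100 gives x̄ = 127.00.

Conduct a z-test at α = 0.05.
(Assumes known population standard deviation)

Answer: z = -3.5294, reject H₀

Derivation:
Standard error: SE = σ/√n = 17/√100 = 1.7000
z-statistic: z = (x̄ - μ₀)/SE = (127.00 - 133)/1.7000 = -3.5294
Critical value: ±1.960
p-value = 0.0004
Decision: reject H₀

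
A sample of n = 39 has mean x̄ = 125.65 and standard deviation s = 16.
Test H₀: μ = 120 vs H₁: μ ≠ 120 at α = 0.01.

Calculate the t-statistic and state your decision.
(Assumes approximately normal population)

df = n - 1 = 38
SE = s/√n = 16/√39 = 2.5621
t = (x̄ - μ₀)/SE = (125.65 - 120)/2.5621 = 2.2052
Critical value: t_{0.005,38} = ±2.712
p-value ≈ 0.0336
Decision: fail to reject H₀

Answer: t = 2.2052, fail to reject H₀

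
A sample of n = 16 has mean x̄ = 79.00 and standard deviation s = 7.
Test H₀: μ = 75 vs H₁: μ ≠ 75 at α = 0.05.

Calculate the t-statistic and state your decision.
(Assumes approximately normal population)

df = n - 1 = 15
SE = s/√n = 7/√16 = 1.7500
t = (x̄ - μ₀)/SE = (79.00 - 75)/1.7500 = 2.2857
Critical value: t_{0.025,15} = ±2.131
p-value ≈ 0.0372
Decision: reject H₀

Answer: t = 2.2857, reject H₀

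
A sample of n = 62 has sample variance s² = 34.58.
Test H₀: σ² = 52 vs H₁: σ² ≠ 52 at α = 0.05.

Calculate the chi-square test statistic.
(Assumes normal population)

df = n - 1 = 61
χ² = (n-1)s²/σ₀² = 61×34.58/52 = 40.5650
Critical values: χ²_{0.975,61} = 41.303, χ²_{0.025,61} = 84.476
Rejection region: χ² < 41.303 or χ² > 84.476
Decision: reject H₀

Answer: χ² = 40.5650, reject H₀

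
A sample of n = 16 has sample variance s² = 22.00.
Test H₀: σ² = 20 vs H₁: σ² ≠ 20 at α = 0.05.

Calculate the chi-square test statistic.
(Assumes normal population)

df = n - 1 = 15
χ² = (n-1)s²/σ₀² = 15×22.00/20 = 16.5000
Critical values: χ²_{0.975,15} = 6.262, χ²_{0.025,15} = 27.488
Rejection region: χ² < 6.262 or χ² > 27.488
Decision: fail to reject H₀

Answer: χ² = 16.5000, fail to reject H₀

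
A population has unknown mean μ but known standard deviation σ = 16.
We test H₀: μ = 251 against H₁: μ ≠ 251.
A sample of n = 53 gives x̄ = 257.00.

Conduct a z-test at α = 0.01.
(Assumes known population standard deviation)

Standard error: SE = σ/√n = 16/√53 = 2.1978
z-statistic: z = (x̄ - μ₀)/SE = (257.00 - 251)/2.1978 = 2.7300
Critical value: ±2.576
p-value = 0.0063
Decision: reject H₀

Answer: z = 2.7300, reject H₀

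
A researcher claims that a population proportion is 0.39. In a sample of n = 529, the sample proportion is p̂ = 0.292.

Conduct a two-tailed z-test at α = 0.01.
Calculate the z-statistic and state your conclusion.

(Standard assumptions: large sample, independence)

Answer: z = -4.6211, reject H₀

Derivation:
H₀: p = 0.39, H₁: p ≠ 0.39
Standard error: SE = √(p₀(1-p₀)/n) = √(0.39×0.61/529) = 0.021207
z-statistic: z = (p̂ - p₀)/SE = (0.292 - 0.39)/0.021207 = -4.6211
Critical value: z_0.005 = ±2.576
p-value < 0.0001
Decision: reject H₀ at α = 0.01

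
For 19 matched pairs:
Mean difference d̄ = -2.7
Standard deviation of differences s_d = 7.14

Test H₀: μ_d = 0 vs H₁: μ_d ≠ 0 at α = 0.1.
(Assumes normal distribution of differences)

df = n - 1 = 18
SE = s_d/√n = 7.14/√19 = 1.6380
t = d̄/SE = -2.7/1.6380 = -1.6484
Critical value: t_{0.05,18} = ±1.734
p-value ≈ 0.1166
Decision: fail to reject H₀

Answer: t = -1.6484, fail to reject H₀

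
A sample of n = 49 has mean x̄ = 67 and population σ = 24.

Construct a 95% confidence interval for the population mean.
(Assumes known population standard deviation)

Confidence level: 95%, α = 0.05
z_0.025 = 1.960
SE = σ/√n = 24/√49 = 3.4286
Margin of error = 1.960 × 3.4286 = 6.7201
CI: x̄ ± margin = 67 ± 6.7201
CI: (60.2799, 73.7201)

Answer: (60.2799, 73.7201)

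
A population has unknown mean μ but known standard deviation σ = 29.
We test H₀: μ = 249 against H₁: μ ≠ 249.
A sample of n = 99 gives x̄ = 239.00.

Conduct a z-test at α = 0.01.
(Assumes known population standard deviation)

Standard error: SE = σ/√n = 29/√99 = 2.9146
z-statistic: z = (x̄ - μ₀)/SE = (239.00 - 249)/2.9146 = -3.4310
Critical value: ±2.576
p-value = 0.0006
Decision: reject H₀

Answer: z = -3.4310, reject H₀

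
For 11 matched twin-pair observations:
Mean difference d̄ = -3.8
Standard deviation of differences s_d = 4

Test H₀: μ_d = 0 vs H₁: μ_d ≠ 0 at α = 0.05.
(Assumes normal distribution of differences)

Answer: t = -3.1509, reject H₀

Derivation:
df = n - 1 = 10
SE = s_d/√n = 4/√11 = 1.2060
t = d̄/SE = -3.8/1.2060 = -3.1509
Critical value: t_{0.025,10} = ±2.228
p-value ≈ 0.0103
Decision: reject H₀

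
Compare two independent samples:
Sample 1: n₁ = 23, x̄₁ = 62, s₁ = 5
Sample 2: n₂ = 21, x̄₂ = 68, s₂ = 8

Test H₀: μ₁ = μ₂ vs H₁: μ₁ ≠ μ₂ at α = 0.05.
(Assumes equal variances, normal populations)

Answer: t = -3.0116, reject H₀

Derivation:
Pooled variance: s²_p = [22×5² + 20×8²]/(42) = 43.5714
s_p = 6.6009
SE = s_p×√(1/n₁ + 1/n₂) = 6.6009×√(1/23 + 1/21) = 1.9923
t = (x̄₁ - x̄₂)/SE = (62 - 68)/1.9923 = -3.0116
df = 42, t-critical = ±2.018
Decision: reject H₀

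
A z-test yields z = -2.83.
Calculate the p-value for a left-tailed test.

Answer: p-value ≈ 0.0023

Derivation:
For z = -2.83:
p = P(Z < -2.83) = Φ(-2.83) = 0.0023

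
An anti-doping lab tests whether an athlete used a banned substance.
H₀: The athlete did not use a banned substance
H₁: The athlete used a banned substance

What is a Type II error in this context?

Answer: Failing to detect doping in an athlete who used a banned substance

Derivation:
Type I error: rejecting H₀ when it is actually true (false positive).
Type II error: failing to reject H₀ when H₁ is actually true (false negative).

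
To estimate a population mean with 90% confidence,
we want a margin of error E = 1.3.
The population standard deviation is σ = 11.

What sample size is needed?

z_0.05 = 1.645
n = (z×σ/E)² = (1.645×11/1.3)²
n = 193.7450
Round up: n = 194

Answer: n = 194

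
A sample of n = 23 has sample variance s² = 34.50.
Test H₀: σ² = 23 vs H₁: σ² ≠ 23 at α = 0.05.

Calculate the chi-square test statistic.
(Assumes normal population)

df = n - 1 = 22
χ² = (n-1)s²/σ₀² = 22×34.50/23 = 33.0000
Critical values: χ²_{0.975,22} = 10.982, χ²_{0.025,22} = 36.781
Rejection region: χ² < 10.982 or χ² > 36.781
Decision: fail to reject H₀

Answer: χ² = 33.0000, fail to reject H₀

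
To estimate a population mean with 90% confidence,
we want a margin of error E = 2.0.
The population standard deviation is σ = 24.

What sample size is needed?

z_0.05 = 1.645
n = (z×σ/E)² = (1.645×24/2.0)²
n = 389.6676
Round up: n = 390

Answer: n = 390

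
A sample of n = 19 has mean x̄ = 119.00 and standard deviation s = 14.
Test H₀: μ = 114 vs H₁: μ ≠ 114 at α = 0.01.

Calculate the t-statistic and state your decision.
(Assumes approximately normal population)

Answer: t = 1.5568, fail to reject H₀

Derivation:
df = n - 1 = 18
SE = s/√n = 14/√19 = 3.2118
t = (x̄ - μ₀)/SE = (119.00 - 114)/3.2118 = 1.5568
Critical value: t_{0.005,18} = ±2.878
p-value ≈ 0.1369
Decision: fail to reject H₀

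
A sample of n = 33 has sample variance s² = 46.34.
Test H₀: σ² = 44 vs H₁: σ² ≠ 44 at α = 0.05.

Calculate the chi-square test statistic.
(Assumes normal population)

df = n - 1 = 32
χ² = (n-1)s²/σ₀² = 32×46.34/44 = 33.7018
Critical values: χ²_{0.975,32} = 18.291, χ²_{0.025,32} = 49.480
Rejection region: χ² < 18.291 or χ² > 49.480
Decision: fail to reject H₀

Answer: χ² = 33.7018, fail to reject H₀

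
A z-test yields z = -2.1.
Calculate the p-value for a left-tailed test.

For z = -2.1:
p = P(Z < -2.1) = Φ(-2.1) = 0.0179

Answer: p-value ≈ 0.0179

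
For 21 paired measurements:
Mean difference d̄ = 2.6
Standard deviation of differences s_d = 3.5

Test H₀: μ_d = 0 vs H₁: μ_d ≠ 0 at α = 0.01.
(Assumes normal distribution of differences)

Answer: t = 3.4040, reject H₀

Derivation:
df = n - 1 = 20
SE = s_d/√n = 3.5/√21 = 0.7638
t = d̄/SE = 2.6/0.7638 = 3.4040
Critical value: t_{0.005,20} = ±2.845
p-value ≈ 0.0028
Decision: reject H₀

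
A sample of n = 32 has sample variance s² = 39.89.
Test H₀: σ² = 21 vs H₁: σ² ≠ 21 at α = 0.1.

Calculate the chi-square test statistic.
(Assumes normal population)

Answer: χ² = 58.8852, reject H₀

Derivation:
df = n - 1 = 31
χ² = (n-1)s²/σ₀² = 31×39.89/21 = 58.8852
Critical values: χ²_{0.95,31} = 19.281, χ²_{0.05,31} = 44.985
Rejection region: χ² < 19.281 or χ² > 44.985
Decision: reject H₀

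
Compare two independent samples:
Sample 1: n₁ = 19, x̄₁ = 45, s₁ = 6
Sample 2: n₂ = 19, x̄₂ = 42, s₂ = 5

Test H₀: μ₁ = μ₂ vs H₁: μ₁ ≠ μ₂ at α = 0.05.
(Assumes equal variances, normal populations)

Answer: t = 1.6743, fail to reject H₀

Derivation:
Pooled variance: s²_p = [18×6² + 18×5²]/(36) = 30.5000
s_p = 5.5227
SE = s_p×√(1/n₁ + 1/n₂) = 5.5227×√(1/19 + 1/19) = 1.7918
t = (x̄₁ - x̄₂)/SE = (45 - 42)/1.7918 = 1.6743
df = 36, t-critical = ±2.028
Decision: fail to reject H₀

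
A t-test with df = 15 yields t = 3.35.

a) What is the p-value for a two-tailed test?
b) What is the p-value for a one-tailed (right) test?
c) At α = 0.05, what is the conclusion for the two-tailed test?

Using t-distribution with df = 15:
a) Two-tailed: p = 2×P(T > 3.35) = 0.0044
b) One-tailed: p = P(T > 3.35) = 0.0022
c) 0.0044 < 0.05, reject H₀

Answer: a) 0.0044, b) 0.0022, c) reject H₀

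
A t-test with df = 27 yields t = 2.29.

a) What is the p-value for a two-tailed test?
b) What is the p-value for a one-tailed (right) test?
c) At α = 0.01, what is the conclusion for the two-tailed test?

Answer: a) 0.0301, b) 0.0150, c) fail to reject H₀

Derivation:
Using t-distribution with df = 27:
a) Two-tailed: p = 2×P(T > 2.29) = 0.0301
b) One-tailed: p = P(T > 2.29) = 0.0150
c) 0.0301 ≥ 0.01, fail to reject H₀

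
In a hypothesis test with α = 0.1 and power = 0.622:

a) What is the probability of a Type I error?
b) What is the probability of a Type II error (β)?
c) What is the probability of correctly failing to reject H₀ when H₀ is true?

Answer: a) 0.1, b) 0.378, c) 0.9

Derivation:
a) Type I error probability = α = 0.1
b) Power = P(reject H₀ | H₁ true) = 1 - β = 0.622, so Type II error probability = β = 1 - Power = 0.378
c) P(fail to reject H₀ | H₀ true) = 1 - α = 0.9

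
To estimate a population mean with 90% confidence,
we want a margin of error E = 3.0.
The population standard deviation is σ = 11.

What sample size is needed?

z_0.05 = 1.645
n = (z×σ/E)² = (1.645×11/3.0)²
n = 36.3810
Round up: n = 37

Answer: n = 37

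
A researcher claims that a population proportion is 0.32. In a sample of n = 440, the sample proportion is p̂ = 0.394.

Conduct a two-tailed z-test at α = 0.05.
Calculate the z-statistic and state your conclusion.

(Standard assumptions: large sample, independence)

Answer: z = 3.3276, reject H₀

Derivation:
H₀: p = 0.32, H₁: p ≠ 0.32
Standard error: SE = √(p₀(1-p₀)/n) = √(0.32×0.68/440) = 0.022238
z-statistic: z = (p̂ - p₀)/SE = (0.394 - 0.32)/0.022238 = 3.3276
Critical value: z_0.025 = ±1.960
p-value = 0.0009
Decision: reject H₀ at α = 0.05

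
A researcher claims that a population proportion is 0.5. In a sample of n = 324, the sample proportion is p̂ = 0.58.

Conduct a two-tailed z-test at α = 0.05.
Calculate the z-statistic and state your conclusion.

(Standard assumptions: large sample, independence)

H₀: p = 0.5, H₁: p ≠ 0.5
Standard error: SE = √(p₀(1-p₀)/n) = √(0.5×0.5/324) = 0.027778
z-statistic: z = (p̂ - p₀)/SE = (0.58 - 0.5)/0.027778 = 2.8800
Critical value: z_0.025 = ±1.960
p-value = 0.0040
Decision: reject H₀ at α = 0.05

Answer: z = 2.8800, reject H₀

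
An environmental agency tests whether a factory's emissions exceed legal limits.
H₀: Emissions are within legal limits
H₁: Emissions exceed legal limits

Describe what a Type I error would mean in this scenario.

Type I error (α): Rejecting H₀ when H₀ is true
Type II error (β): Failing to reject H₀ when H₁ is true

Answer: Citing a compliant factory for excess emissions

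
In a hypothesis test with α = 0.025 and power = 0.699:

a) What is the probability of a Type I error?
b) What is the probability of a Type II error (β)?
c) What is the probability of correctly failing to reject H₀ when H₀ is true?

a) Type I error probability = α = 0.025
b) Power = P(reject H₀ | H₁ true) = 1 - β = 0.699, so Type II error probability = β = 1 - Power = 0.301
c) P(fail to reject H₀ | H₀ true) = 1 - α = 0.975

Answer: a) 0.025, b) 0.301, c) 0.975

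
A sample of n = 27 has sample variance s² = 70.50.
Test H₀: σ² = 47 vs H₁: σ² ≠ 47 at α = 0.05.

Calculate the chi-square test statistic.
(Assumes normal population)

df = n - 1 = 26
χ² = (n-1)s²/σ₀² = 26×70.50/47 = 39.0000
Critical values: χ²_{0.975,26} = 13.844, χ²_{0.025,26} = 41.923
Rejection region: χ² < 13.844 or χ² > 41.923
Decision: fail to reject H₀

Answer: χ² = 39.0000, fail to reject H₀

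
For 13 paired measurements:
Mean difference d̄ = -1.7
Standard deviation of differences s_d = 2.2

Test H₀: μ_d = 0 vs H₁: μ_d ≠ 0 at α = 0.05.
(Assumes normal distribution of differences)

Answer: t = -2.7860, reject H₀

Derivation:
df = n - 1 = 12
SE = s_d/√n = 2.2/√13 = 0.6102
t = d̄/SE = -1.7/0.6102 = -2.7860
Critical value: t_{0.025,12} = ±2.179
p-value ≈ 0.0165
Decision: reject H₀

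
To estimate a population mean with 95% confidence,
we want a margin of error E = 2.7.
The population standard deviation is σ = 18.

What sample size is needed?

z_0.025 = 1.960
n = (z×σ/E)² = (1.960×18/2.7)²
n = 170.7378
Round up: n = 171

Answer: n = 171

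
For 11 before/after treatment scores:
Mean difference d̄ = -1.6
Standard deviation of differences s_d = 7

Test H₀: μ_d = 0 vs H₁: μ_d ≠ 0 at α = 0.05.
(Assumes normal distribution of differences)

df = n - 1 = 10
SE = s_d/√n = 7/√11 = 2.1106
t = d̄/SE = -1.6/2.1106 = -0.7581
Critical value: t_{0.025,10} = ±2.228
p-value ≈ 0.4659
Decision: fail to reject H₀

Answer: t = -0.7581, fail to reject H₀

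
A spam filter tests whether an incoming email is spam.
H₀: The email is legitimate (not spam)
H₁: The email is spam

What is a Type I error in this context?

Type I error (α): Rejecting H₀ when H₀ is true
Type II error (β): Failing to reject H₀ when H₁ is true

Answer: Marking a legitimate email as spam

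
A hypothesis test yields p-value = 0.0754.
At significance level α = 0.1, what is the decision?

Compare p-value to α:
0.0754 < 0.1
Decision: reject H₀

Answer: reject H₀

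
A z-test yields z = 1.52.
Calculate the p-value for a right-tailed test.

Answer: p-value ≈ 0.0643

Derivation:
For z = 1.52:
p = P(Z > 1.52) = 1 - Φ(1.52) = 0.0643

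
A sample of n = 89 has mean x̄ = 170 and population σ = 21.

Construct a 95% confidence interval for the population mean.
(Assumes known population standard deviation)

Confidence level: 95%, α = 0.05
z_0.025 = 1.960
SE = σ/√n = 21/√89 = 2.2260
Margin of error = 1.960 × 2.2260 = 4.3630
CI: x̄ ± margin = 170 ± 4.3630
CI: (165.6370, 174.3630)

Answer: (165.6370, 174.3630)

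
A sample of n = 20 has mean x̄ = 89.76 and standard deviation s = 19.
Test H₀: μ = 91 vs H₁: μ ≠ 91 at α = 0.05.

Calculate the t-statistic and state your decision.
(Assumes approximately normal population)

df = n - 1 = 19
SE = s/√n = 19/√20 = 4.2485
t = (x̄ - μ₀)/SE = (89.76 - 91)/4.2485 = -0.2919
Critical value: t_{0.025,19} = ±2.093
p-value ≈ 0.7735
Decision: fail to reject H₀

Answer: t = -0.2919, fail to reject H₀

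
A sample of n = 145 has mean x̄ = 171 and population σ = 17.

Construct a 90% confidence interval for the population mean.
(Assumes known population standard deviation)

Confidence level: 90%, α = 0.1
z_0.05 = 1.645
SE = σ/√n = 17/√145 = 1.4118
Margin of error = 1.645 × 1.4118 = 2.3224
CI: x̄ ± margin = 171 ± 2.3224
CI: (168.6776, 173.3224)

Answer: (168.6776, 173.3224)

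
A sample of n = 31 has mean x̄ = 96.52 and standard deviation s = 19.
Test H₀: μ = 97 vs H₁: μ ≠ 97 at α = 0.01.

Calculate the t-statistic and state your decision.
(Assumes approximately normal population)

df = n - 1 = 30
SE = s/√n = 19/√31 = 3.4125
t = (x̄ - μ₀)/SE = (96.52 - 97)/3.4125 = -0.1407
Critical value: t_{0.005,30} = ±2.750
p-value ≈ 0.8890
Decision: fail to reject H₀

Answer: t = -0.1407, fail to reject H₀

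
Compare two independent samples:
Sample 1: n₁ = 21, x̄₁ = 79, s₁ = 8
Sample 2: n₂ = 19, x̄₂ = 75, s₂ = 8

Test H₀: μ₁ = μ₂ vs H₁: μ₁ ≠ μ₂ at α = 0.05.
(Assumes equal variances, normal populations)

Pooled variance: s²_p = [20×8² + 18×8²]/(38) = 64.0000
s_p = 8.0000
SE = s_p×√(1/n₁ + 1/n₂) = 8.0000×√(1/21 + 1/19) = 2.5330
t = (x̄₁ - x̄₂)/SE = (79 - 75)/2.5330 = 1.5792
df = 38, t-critical = ±2.024
Decision: fail to reject H₀

Answer: t = 1.5792, fail to reject H₀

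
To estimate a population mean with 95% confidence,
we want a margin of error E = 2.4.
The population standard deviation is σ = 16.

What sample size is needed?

z_0.025 = 1.960
n = (z×σ/E)² = (1.960×16/2.4)²
n = 170.7378
Round up: n = 171

Answer: n = 171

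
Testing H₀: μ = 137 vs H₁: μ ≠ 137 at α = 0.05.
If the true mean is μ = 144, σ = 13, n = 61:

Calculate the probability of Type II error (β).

SE = σ/√n = 13/√61 = 1.6645
Critical values: μ₀ ± z_0.025×SE = 137 ± 1.960×1.6645
Acceptance region: (133.7376, 140.2624)
Under H₁ (μ = 144): z_high = (140.2624 - 144)/1.6645 = -2.2455, z_low = (133.7376 - 144)/1.6645 = -6.1655
β = P(not reject | H₁) = Φ(-2.2455) - Φ(-6.1655) ≈ 0.0124

Answer: β ≈ 0.0124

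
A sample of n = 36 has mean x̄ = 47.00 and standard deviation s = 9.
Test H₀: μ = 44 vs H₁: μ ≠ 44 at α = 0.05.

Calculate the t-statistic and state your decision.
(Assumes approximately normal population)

Answer: t = 2.0000, fail to reject H₀

Derivation:
df = n - 1 = 35
SE = s/√n = 9/√36 = 1.5000
t = (x̄ - μ₀)/SE = (47.00 - 44)/1.5000 = 2.0000
Critical value: t_{0.025,35} = ±2.030
p-value ≈ 0.0533
Decision: fail to reject H₀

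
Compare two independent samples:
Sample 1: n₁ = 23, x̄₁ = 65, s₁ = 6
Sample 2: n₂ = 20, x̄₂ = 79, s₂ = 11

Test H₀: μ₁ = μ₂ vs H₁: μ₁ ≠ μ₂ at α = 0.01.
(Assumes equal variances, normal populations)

Pooled variance: s²_p = [22×6² + 19×11²]/(41) = 75.3902
s_p = 8.6828
SE = s_p×√(1/n₁ + 1/n₂) = 8.6828×√(1/23 + 1/20) = 2.6547
t = (x̄₁ - x̄₂)/SE = (65 - 79)/2.6547 = -5.2737
df = 41, t-critical = ±2.701
Decision: reject H₀

Answer: t = -5.2737, reject H₀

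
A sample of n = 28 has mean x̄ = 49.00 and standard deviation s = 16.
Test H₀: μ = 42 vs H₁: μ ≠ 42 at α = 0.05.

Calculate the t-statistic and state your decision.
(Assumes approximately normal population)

Answer: t = 2.3150, reject H₀

Derivation:
df = n - 1 = 27
SE = s/√n = 16/√28 = 3.0237
t = (x̄ - μ₀)/SE = (49.00 - 42)/3.0237 = 2.3150
Critical value: t_{0.025,27} = ±2.052
p-value ≈ 0.0285
Decision: reject H₀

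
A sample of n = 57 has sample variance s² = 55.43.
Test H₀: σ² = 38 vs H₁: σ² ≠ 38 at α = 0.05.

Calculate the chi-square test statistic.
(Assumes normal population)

df = n - 1 = 56
χ² = (n-1)s²/σ₀² = 56×55.43/38 = 81.6863
Critical values: χ²_{0.975,56} = 37.212, χ²_{0.025,56} = 78.567
Rejection region: χ² < 37.212 or χ² > 78.567
Decision: reject H₀

Answer: χ² = 81.6863, reject H₀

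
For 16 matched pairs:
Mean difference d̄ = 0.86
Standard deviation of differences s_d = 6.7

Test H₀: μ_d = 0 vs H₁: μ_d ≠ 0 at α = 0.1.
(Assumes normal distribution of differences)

Answer: t = 0.5134, fail to reject H₀

Derivation:
df = n - 1 = 15
SE = s_d/√n = 6.7/√16 = 1.6750
t = d̄/SE = 0.86/1.6750 = 0.5134
Critical value: t_{0.05,15} = ±1.753
p-value ≈ 0.6152
Decision: fail to reject H₀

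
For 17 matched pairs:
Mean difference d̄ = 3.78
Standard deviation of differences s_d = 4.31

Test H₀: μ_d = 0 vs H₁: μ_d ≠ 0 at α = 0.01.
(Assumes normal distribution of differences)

df = n - 1 = 16
SE = s_d/√n = 4.31/√17 = 1.0453
t = d̄/SE = 3.78/1.0453 = 3.6162
Critical value: t_{0.005,16} = ±2.921
p-value ≈ 0.0023
Decision: reject H₀

Answer: t = 3.6162, reject H₀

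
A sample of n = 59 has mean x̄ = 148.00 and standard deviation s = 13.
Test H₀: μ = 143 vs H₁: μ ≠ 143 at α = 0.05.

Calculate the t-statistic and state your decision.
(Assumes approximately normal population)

df = n - 1 = 58
SE = s/√n = 13/√59 = 1.6925
t = (x̄ - μ₀)/SE = (148.00 - 143)/1.6925 = 2.9542
Critical value: t_{0.025,58} = ±2.002
p-value ≈ 0.0045
Decision: reject H₀

Answer: t = 2.9542, reject H₀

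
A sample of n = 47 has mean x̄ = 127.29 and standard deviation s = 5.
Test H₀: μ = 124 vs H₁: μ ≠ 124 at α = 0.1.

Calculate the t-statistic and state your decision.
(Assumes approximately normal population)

df = n - 1 = 46
SE = s/√n = 5/√47 = 0.7293
t = (x̄ - μ₀)/SE = (127.29 - 124)/0.7293 = 4.5112
Critical value: t_{0.05,46} = ±1.679
p-value < 0.0001
Decision: reject H₀

Answer: t = 4.5112, reject H₀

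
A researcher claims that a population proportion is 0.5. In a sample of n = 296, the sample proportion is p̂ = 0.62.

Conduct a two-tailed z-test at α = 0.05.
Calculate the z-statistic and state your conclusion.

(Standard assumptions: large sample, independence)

Answer: z = 4.1291, reject H₀

Derivation:
H₀: p = 0.5, H₁: p ≠ 0.5
Standard error: SE = √(p₀(1-p₀)/n) = √(0.5×0.5/296) = 0.029062
z-statistic: z = (p̂ - p₀)/SE = (0.62 - 0.5)/0.029062 = 4.1291
Critical value: z_0.025 = ±1.960
p-value < 0.0001
Decision: reject H₀ at α = 0.05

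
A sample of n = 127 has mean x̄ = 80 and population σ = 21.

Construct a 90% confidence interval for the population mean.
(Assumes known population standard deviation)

Answer: (76.9347, 83.0653)

Derivation:
Confidence level: 90%, α = 0.1
z_0.05 = 1.645
SE = σ/√n = 21/√127 = 1.8634
Margin of error = 1.645 × 1.8634 = 3.0653
CI: x̄ ± margin = 80 ± 3.0653
CI: (76.9347, 83.0653)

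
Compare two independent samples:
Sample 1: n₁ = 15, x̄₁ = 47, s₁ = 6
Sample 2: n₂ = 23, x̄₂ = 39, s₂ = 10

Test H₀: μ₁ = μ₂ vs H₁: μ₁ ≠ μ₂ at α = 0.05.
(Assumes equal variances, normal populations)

Answer: t = 2.7814, reject H₀

Derivation:
Pooled variance: s²_p = [14×6² + 22×10²]/(36) = 75.1111
s_p = 8.6667
SE = s_p×√(1/n₁ + 1/n₂) = 8.6667×√(1/15 + 1/23) = 2.8763
t = (x̄₁ - x̄₂)/SE = (47 - 39)/2.8763 = 2.7814
df = 36, t-critical = ±2.028
Decision: reject H₀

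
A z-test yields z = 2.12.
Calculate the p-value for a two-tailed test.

For z = 2.12:
p = 2×P(Z > |2.12|) = 2×(1 - Φ(2.12)) = 0.0340

Answer: p-value ≈ 0.0340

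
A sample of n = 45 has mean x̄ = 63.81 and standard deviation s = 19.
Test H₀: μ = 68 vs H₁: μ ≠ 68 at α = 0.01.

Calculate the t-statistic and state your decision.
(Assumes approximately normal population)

Answer: t = -1.4793, fail to reject H₀

Derivation:
df = n - 1 = 44
SE = s/√n = 19/√45 = 2.8324
t = (x̄ - μ₀)/SE = (63.81 - 68)/2.8324 = -1.4793
Critical value: t_{0.005,44} = ±2.692
p-value ≈ 0.1462
Decision: fail to reject H₀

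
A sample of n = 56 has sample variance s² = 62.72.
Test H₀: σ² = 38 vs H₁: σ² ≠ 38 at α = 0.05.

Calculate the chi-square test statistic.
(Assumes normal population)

Answer: χ² = 90.7789, reject H₀

Derivation:
df = n - 1 = 55
χ² = (n-1)s²/σ₀² = 55×62.72/38 = 90.7789
Critical values: χ²_{0.975,55} = 36.398, χ²_{0.025,55} = 77.380
Rejection region: χ² < 36.398 or χ² > 77.380
Decision: reject H₀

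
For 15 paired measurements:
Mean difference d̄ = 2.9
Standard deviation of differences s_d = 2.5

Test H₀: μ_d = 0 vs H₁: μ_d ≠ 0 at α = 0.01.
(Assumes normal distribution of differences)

df = n - 1 = 14
SE = s_d/√n = 2.5/√15 = 0.6455
t = d̄/SE = 2.9/0.6455 = 4.4926
Critical value: t_{0.005,14} = ±2.977
p-value ≈ 0.0005
Decision: reject H₀

Answer: t = 4.4926, reject H₀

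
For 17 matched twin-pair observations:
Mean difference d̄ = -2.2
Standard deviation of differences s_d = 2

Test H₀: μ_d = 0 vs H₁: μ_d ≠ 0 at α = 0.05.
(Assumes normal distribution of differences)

Answer: t = -4.5351, reject H₀

Derivation:
df = n - 1 = 16
SE = s_d/√n = 2/√17 = 0.4851
t = d̄/SE = -2.2/0.4851 = -4.5351
Critical value: t_{0.025,16} = ±2.120
p-value ≈ 0.0003
Decision: reject H₀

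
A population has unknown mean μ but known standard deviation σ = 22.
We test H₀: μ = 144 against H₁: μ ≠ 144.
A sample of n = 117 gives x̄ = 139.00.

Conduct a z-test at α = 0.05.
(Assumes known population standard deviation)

Standard error: SE = σ/√n = 22/√117 = 2.0339
z-statistic: z = (x̄ - μ₀)/SE = (139.00 - 144)/2.0339 = -2.4583
Critical value: ±1.960
p-value = 0.0140
Decision: reject H₀

Answer: z = -2.4583, reject H₀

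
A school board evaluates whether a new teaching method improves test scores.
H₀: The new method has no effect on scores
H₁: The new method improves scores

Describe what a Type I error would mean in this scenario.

Answer: Concluding the new method improves scores when it actually doesn't

Derivation:
A Type I error (probability α) occurs when we reject a true H₀.
A Type II error (probability β) occurs when we fail to reject a false H₀.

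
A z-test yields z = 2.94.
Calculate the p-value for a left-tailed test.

Answer: p-value ≈ 0.9984

Derivation:
For z = 2.94:
p = P(Z < 2.94) = Φ(2.94) = 0.9984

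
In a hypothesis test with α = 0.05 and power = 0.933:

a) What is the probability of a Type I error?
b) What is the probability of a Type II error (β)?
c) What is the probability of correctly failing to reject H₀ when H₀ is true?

Answer: a) 0.05, b) 0.067, c) 0.95

Derivation:
a) Type I error probability = α = 0.05
b) Power = P(reject H₀ | H₁ true) = 1 - β = 0.933, so Type II error probability = β = 1 - Power = 0.067
c) P(fail to reject H₀ | H₀ true) = 1 - α = 0.95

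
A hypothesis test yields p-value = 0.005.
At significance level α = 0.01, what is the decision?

Compare p-value to α:
0.005 < 0.01
Decision: reject H₀

Answer: reject H₀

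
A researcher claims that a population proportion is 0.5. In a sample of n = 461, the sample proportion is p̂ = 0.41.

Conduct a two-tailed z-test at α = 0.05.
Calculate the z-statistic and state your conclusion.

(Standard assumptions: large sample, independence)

H₀: p = 0.5, H₁: p ≠ 0.5
Standard error: SE = √(p₀(1-p₀)/n) = √(0.5×0.5/461) = 0.023287
z-statistic: z = (p̂ - p₀)/SE = (0.41 - 0.5)/0.023287 = -3.8648
Critical value: z_0.025 = ±1.960
p-value = 0.0001
Decision: reject H₀ at α = 0.05

Answer: z = -3.8648, reject H₀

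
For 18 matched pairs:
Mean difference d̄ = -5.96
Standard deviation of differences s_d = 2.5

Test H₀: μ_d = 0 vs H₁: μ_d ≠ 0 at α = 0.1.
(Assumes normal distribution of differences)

df = n - 1 = 17
SE = s_d/√n = 2.5/√18 = 0.5893
t = d̄/SE = -5.96/0.5893 = -10.1137
Critical value: t_{0.05,17} = ±1.740
p-value < 0.0001
Decision: reject H₀

Answer: t = -10.1137, reject H₀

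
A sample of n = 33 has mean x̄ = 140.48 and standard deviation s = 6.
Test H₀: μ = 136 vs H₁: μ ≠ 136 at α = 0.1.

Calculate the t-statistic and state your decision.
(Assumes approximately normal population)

Answer: t = 4.2891, reject H₀

Derivation:
df = n - 1 = 32
SE = s/√n = 6/√33 = 1.0445
t = (x̄ - μ₀)/SE = (140.48 - 136)/1.0445 = 4.2891
Critical value: t_{0.05,32} = ±1.694
p-value ≈ 0.0002
Decision: reject H₀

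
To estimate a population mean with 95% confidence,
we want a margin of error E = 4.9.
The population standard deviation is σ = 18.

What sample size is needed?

Answer: n = 52

Derivation:
z_0.025 = 1.960
n = (z×σ/E)² = (1.960×18/4.9)²
n = 51.8400
Round up: n = 52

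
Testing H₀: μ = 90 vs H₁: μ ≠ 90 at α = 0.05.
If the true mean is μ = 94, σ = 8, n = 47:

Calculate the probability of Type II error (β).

SE = σ/√n = 8/√47 = 1.1669
Critical values: μ₀ ± z_0.025×SE = 90 ± 1.960×1.1669
Acceptance region: (87.7129, 92.2871)
Under H₁ (μ = 94): z_high = (92.2871 - 94)/1.1669 = -1.4679, z_low = (87.7129 - 94)/1.1669 = -5.3879
β = P(not reject | H₁) = Φ(-1.4679) - Φ(-5.3879) ≈ 0.0711

Answer: β ≈ 0.0711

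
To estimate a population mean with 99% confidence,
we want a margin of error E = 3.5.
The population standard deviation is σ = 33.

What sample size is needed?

Answer: n = 590

Derivation:
z_0.005 = 2.576
n = (z×σ/E)² = (2.576×33/3.5)²
n = 589.9069
Round up: n = 590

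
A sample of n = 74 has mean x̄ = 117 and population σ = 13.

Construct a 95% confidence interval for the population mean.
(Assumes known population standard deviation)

Answer: (114.0380, 119.9620)

Derivation:
Confidence level: 95%, α = 0.05
z_0.025 = 1.960
SE = σ/√n = 13/√74 = 1.5112
Margin of error = 1.960 × 1.5112 = 2.9620
CI: x̄ ± margin = 117 ± 2.9620
CI: (114.0380, 119.9620)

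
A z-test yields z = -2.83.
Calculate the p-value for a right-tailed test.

Answer: p-value ≈ 0.9977

Derivation:
For z = -2.83:
p = P(Z > -2.83) = 1 - Φ(-2.83) = 0.9977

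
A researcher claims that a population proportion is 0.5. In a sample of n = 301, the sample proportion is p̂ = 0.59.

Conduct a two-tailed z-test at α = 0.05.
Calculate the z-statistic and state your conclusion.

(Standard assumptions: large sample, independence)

H₀: p = 0.5, H₁: p ≠ 0.5
Standard error: SE = √(p₀(1-p₀)/n) = √(0.5×0.5/301) = 0.028820
z-statistic: z = (p̂ - p₀)/SE = (0.59 - 0.5)/0.028820 = 3.1228
Critical value: z_0.025 = ±1.960
p-value = 0.0018
Decision: reject H₀ at α = 0.05

Answer: z = 3.1228, reject H₀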